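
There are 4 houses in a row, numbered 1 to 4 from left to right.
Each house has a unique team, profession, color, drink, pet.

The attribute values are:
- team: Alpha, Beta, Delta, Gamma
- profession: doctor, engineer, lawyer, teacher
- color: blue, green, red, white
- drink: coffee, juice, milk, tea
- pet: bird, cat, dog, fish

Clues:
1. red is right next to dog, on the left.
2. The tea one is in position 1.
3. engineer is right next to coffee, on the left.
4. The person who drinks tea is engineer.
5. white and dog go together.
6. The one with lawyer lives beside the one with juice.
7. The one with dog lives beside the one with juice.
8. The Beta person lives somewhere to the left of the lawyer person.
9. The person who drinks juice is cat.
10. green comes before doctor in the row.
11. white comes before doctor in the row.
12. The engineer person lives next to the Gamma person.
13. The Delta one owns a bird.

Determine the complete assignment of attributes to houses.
Solution:

House | Team | Profession | Color | Drink | Pet
-----------------------------------------------
  1   | Beta | engineer | red | tea | fish
  2   | Gamma | lawyer | white | coffee | dog
  3   | Alpha | teacher | green | juice | cat
  4   | Delta | doctor | blue | milk | bird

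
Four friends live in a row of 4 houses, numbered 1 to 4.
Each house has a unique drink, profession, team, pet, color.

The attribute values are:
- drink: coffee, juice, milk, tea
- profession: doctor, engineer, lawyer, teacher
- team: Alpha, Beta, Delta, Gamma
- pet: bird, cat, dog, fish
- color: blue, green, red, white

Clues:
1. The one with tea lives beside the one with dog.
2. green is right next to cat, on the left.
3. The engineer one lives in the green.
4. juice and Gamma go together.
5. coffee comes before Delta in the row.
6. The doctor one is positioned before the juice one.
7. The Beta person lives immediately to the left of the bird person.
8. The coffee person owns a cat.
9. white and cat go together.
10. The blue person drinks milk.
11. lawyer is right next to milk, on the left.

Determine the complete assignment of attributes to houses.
Solution:

House | Drink | Profession | Team | Pet | Color
-----------------------------------------------
  1   | tea | doctor | Alpha | fish | red
  2   | juice | engineer | Gamma | dog | green
  3   | coffee | lawyer | Beta | cat | white
  4   | milk | teacher | Delta | bird | blue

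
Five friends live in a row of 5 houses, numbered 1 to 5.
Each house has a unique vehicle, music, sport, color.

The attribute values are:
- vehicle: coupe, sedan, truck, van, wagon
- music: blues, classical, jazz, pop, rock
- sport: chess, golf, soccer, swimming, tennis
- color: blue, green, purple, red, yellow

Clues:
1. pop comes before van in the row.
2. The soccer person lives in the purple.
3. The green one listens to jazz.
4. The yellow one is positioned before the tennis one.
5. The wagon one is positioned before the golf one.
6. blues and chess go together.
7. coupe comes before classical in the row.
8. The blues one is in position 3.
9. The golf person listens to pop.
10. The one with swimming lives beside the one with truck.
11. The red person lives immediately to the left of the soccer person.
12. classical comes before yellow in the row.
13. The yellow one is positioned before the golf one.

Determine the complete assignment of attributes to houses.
Solution:

House | Vehicle | Music | Sport | Color
---------------------------------------
  1   | coupe | rock | swimming | red
  2   | truck | classical | soccer | purple
  3   | wagon | blues | chess | yellow
  4   | sedan | pop | golf | blue
  5   | van | jazz | tennis | green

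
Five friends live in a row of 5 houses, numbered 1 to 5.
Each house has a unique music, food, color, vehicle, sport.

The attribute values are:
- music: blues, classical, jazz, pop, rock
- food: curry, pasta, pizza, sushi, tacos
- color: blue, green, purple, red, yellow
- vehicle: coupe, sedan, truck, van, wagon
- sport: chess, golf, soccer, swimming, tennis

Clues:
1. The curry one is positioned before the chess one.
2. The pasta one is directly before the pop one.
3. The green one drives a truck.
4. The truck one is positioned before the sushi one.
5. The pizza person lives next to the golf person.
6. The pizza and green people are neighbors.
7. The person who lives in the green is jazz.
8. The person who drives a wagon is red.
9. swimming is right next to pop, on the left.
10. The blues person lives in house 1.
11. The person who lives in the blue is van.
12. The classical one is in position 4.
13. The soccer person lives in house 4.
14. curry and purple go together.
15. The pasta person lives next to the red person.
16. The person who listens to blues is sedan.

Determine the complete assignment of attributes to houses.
Solution:

House | Music | Food | Color | Vehicle | Sport
----------------------------------------------
  1   | blues | pasta | yellow | sedan | swimming
  2   | pop | pizza | red | wagon | tennis
  3   | jazz | tacos | green | truck | golf
  4   | classical | curry | purple | coupe | soccer
  5   | rock | sushi | blue | van | chess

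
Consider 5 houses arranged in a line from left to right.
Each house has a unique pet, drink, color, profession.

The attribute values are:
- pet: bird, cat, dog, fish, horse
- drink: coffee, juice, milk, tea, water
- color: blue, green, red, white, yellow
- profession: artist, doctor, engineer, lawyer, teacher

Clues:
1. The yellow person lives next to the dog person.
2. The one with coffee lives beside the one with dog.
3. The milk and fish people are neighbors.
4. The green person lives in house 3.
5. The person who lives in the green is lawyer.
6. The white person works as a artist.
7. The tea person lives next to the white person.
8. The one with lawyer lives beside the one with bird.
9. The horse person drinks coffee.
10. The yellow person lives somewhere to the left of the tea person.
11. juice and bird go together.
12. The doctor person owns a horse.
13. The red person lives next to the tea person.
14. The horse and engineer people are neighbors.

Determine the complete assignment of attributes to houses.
Solution:

House | Pet | Drink | Color | Profession
----------------------------------------
  1   | horse | coffee | yellow | doctor
  2   | dog | milk | red | engineer
  3   | fish | tea | green | lawyer
  4   | bird | juice | white | artist
  5   | cat | water | blue | teacher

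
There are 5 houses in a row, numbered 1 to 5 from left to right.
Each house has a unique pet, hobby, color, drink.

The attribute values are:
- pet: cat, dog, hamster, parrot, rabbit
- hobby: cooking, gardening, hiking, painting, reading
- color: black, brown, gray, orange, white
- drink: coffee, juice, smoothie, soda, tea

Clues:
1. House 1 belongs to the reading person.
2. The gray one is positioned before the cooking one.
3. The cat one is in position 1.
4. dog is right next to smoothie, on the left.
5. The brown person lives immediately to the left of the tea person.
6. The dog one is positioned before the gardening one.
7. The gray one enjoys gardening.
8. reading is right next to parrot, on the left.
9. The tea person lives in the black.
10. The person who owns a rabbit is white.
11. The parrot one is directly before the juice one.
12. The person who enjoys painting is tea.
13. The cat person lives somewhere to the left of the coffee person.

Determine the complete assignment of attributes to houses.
Solution:

House | Pet | Hobby | Color | Drink
-----------------------------------
  1   | cat | reading | brown | soda
  2   | parrot | painting | black | tea
  3   | dog | hiking | orange | juice
  4   | hamster | gardening | gray | smoothie
  5   | rabbit | cooking | white | coffee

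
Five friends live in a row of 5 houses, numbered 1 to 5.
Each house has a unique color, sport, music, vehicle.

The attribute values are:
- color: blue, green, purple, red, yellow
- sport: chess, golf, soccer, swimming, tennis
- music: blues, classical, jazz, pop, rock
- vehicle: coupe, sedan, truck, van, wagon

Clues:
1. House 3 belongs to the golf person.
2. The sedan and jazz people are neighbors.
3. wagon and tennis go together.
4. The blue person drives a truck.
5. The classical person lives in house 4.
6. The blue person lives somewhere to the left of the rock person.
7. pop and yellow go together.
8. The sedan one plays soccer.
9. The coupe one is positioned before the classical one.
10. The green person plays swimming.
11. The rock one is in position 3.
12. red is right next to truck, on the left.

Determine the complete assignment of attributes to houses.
Solution:

House | Color | Sport | Music | Vehicle
---------------------------------------
  1   | red | soccer | blues | sedan
  2   | blue | chess | jazz | truck
  3   | purple | golf | rock | coupe
  4   | green | swimming | classical | van
  5   | yellow | tennis | pop | wagon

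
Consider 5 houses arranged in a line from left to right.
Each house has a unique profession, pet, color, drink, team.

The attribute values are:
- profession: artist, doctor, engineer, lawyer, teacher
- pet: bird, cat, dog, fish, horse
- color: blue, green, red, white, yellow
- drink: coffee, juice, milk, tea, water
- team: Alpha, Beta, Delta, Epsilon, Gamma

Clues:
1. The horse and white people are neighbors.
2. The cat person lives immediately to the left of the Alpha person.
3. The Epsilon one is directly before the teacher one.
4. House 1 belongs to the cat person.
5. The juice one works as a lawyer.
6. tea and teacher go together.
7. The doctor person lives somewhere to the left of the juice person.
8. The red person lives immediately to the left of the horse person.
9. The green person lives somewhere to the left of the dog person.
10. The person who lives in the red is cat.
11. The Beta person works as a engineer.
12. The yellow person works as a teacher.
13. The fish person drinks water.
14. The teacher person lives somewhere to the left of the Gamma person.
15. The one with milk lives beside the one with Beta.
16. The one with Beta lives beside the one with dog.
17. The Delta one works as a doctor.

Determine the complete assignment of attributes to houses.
Solution:

House | Profession | Pet | Color | Drink | Team
-----------------------------------------------
  1   | artist | cat | red | coffee | Epsilon
  2   | teacher | horse | yellow | tea | Alpha
  3   | doctor | bird | white | milk | Delta
  4   | engineer | fish | green | water | Beta
  5   | lawyer | dog | blue | juice | Gamma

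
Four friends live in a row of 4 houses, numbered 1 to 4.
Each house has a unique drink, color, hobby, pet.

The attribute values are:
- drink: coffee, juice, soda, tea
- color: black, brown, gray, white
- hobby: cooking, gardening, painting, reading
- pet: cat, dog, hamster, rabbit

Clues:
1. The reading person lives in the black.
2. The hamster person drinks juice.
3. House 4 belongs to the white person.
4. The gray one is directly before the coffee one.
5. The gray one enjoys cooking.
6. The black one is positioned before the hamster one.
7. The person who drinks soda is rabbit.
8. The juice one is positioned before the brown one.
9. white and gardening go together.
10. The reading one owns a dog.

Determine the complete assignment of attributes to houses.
Solution:

House | Drink | Color | Hobby | Pet
-----------------------------------
  1   | tea | black | reading | dog
  2   | juice | gray | cooking | hamster
  3   | coffee | brown | painting | cat
  4   | soda | white | gardening | rabbit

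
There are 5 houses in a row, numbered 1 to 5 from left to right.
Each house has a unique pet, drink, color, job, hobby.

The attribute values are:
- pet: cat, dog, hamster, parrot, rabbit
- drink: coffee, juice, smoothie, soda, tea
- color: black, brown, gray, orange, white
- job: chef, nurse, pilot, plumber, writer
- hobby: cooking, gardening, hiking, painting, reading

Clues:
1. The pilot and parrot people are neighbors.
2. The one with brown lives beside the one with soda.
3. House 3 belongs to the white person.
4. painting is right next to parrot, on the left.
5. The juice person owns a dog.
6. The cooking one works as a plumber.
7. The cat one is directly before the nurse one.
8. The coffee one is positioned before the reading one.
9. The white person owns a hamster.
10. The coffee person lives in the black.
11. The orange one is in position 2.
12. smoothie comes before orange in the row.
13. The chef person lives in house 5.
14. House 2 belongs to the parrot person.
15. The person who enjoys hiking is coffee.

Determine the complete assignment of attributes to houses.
Solution:

House | Pet | Drink | Color | Job | Hobby
-----------------------------------------
  1   | cat | smoothie | brown | pilot | painting
  2   | parrot | soda | orange | nurse | gardening
  3   | hamster | tea | white | plumber | cooking
  4   | rabbit | coffee | black | writer | hiking
  5   | dog | juice | gray | chef | reading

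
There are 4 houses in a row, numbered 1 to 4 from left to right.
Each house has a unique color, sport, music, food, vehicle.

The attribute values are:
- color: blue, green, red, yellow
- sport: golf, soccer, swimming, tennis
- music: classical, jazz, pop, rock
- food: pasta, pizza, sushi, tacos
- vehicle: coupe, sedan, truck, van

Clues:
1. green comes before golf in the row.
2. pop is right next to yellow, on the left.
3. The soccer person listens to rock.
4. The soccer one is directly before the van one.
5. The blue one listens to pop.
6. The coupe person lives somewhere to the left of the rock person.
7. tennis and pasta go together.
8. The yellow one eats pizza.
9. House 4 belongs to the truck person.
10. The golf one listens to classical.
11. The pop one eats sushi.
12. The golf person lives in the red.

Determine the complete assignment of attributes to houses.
Solution:

House | Color | Sport | Music | Food | Vehicle
----------------------------------------------
  1   | blue | swimming | pop | sushi | coupe
  2   | yellow | soccer | rock | pizza | sedan
  3   | green | tennis | jazz | pasta | van
  4   | red | golf | classical | tacos | truck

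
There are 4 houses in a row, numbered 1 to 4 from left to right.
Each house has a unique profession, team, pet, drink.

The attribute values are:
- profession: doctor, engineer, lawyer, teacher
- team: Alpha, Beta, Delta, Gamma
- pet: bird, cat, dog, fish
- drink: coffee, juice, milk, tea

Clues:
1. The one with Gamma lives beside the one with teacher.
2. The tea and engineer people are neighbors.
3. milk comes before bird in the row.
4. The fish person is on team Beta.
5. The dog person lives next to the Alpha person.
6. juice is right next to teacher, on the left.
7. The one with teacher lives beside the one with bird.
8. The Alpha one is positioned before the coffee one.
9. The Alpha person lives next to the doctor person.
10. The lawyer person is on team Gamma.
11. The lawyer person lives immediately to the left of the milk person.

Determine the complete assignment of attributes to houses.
Solution:

House | Profession | Team | Pet | Drink
---------------------------------------
  1   | lawyer | Gamma | dog | juice
  2   | teacher | Alpha | cat | milk
  3   | doctor | Delta | bird | tea
  4   | engineer | Beta | fish | coffee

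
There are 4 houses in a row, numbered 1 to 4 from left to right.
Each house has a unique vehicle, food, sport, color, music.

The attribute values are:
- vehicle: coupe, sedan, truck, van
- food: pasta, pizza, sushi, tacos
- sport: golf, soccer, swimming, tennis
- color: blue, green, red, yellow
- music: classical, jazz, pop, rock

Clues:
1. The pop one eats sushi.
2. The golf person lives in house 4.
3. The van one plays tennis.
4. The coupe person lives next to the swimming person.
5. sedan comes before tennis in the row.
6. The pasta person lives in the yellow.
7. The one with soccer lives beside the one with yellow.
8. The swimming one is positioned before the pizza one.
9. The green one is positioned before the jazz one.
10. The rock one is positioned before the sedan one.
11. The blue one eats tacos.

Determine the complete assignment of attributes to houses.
Solution:

House | Vehicle | Food | Sport | Color | Music
----------------------------------------------
  1   | coupe | tacos | soccer | blue | rock
  2   | sedan | pasta | swimming | yellow | classical
  3   | van | sushi | tennis | green | pop
  4   | truck | pizza | golf | red | jazz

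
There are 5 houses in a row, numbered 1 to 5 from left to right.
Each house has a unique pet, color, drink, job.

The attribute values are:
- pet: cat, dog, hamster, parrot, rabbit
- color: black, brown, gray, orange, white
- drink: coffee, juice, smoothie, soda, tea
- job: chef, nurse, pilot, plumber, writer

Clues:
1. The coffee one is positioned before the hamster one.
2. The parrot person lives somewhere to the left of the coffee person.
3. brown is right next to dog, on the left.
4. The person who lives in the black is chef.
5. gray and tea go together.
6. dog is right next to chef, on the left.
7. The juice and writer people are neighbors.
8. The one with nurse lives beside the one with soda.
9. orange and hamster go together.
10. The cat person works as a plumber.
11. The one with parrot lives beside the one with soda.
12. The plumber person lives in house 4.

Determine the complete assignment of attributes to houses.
Solution:

House | Pet | Color | Drink | Job
---------------------------------
  1   | parrot | brown | juice | nurse
  2   | dog | white | soda | writer
  3   | rabbit | black | coffee | chef
  4   | cat | gray | tea | plumber
  5   | hamster | orange | smoothie | pilot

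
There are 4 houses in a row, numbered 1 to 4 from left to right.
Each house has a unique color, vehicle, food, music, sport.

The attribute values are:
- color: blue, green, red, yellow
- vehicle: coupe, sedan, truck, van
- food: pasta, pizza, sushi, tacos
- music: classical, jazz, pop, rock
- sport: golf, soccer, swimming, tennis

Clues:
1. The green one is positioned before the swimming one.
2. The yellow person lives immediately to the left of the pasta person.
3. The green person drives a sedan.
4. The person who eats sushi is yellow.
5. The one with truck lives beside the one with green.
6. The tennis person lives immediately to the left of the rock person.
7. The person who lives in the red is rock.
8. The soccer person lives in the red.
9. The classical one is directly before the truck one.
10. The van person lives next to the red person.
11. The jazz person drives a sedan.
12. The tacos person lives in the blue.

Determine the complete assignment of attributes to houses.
Solution:

House | Color | Vehicle | Food | Music | Sport
----------------------------------------------
  1   | yellow | van | sushi | classical | tennis
  2   | red | truck | pasta | rock | soccer
  3   | green | sedan | pizza | jazz | golf
  4   | blue | coupe | tacos | pop | swimming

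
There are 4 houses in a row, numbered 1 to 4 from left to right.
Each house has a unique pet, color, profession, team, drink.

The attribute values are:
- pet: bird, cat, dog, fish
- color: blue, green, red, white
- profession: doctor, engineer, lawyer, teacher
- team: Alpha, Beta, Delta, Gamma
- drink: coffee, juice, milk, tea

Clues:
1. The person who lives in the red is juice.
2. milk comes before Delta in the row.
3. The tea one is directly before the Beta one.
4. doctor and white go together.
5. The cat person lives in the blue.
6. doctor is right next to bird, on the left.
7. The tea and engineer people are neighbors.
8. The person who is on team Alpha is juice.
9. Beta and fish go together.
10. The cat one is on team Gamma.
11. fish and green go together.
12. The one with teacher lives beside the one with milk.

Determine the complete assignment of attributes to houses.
Solution:

House | Pet | Color | Profession | Team | Drink
-----------------------------------------------
  1   | cat | blue | teacher | Gamma | tea
  2   | fish | green | engineer | Beta | milk
  3   | dog | white | doctor | Delta | coffee
  4   | bird | red | lawyer | Alpha | juice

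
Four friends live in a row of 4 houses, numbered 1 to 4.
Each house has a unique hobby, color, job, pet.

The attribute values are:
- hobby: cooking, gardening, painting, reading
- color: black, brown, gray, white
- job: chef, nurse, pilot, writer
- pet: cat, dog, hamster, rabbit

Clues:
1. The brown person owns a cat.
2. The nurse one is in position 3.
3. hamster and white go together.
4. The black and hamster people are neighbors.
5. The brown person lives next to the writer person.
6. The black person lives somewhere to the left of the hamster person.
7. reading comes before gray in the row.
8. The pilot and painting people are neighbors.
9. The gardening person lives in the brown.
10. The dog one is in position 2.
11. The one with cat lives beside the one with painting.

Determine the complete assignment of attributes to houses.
Solution:

House | Hobby | Color | Job | Pet
---------------------------------
  1   | gardening | brown | pilot | cat
  2   | painting | black | writer | dog
  3   | reading | white | nurse | hamster
  4   | cooking | gray | chef | rabbit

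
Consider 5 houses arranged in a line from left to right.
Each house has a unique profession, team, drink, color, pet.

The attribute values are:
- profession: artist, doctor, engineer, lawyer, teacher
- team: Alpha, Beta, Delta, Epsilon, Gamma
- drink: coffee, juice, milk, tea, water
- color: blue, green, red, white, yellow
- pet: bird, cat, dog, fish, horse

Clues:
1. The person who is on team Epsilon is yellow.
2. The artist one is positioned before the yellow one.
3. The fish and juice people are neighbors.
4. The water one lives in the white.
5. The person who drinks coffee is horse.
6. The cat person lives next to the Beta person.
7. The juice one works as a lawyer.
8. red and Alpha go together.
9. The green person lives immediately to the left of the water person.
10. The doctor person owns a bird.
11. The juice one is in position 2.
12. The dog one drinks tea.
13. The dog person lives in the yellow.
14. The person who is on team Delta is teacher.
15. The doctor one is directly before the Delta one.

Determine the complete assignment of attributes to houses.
Solution:

House | Profession | Team | Drink | Color | Pet
-----------------------------------------------
  1   | artist | Alpha | milk | red | fish
  2   | lawyer | Gamma | juice | green | cat
  3   | doctor | Beta | water | white | bird
  4   | teacher | Delta | coffee | blue | horse
  5   | engineer | Epsilon | tea | yellow | dog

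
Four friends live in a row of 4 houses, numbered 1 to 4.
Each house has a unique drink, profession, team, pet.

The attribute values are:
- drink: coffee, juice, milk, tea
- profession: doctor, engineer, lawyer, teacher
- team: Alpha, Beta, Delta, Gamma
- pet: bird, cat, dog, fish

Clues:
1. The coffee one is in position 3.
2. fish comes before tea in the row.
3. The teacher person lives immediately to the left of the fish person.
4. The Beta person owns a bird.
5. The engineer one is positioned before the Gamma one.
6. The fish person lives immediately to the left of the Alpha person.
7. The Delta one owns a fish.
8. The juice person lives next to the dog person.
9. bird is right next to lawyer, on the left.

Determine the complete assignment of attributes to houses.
Solution:

House | Drink | Profession | Team | Pet
---------------------------------------
  1   | milk | teacher | Beta | bird
  2   | juice | lawyer | Delta | fish
  3   | coffee | engineer | Alpha | dog
  4   | tea | doctor | Gamma | cat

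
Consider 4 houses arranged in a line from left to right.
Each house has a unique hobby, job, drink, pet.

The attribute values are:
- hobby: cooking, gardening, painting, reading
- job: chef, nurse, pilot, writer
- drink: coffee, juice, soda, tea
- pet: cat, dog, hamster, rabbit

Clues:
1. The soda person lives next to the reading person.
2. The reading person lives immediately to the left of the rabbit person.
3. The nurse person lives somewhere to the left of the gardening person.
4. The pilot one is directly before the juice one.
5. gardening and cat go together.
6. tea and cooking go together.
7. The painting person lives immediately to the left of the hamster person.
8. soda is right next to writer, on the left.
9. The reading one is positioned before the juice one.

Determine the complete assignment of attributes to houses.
Solution:

House | Hobby | Job | Drink | Pet
---------------------------------
  1   | painting | nurse | soda | dog
  2   | reading | writer | coffee | hamster
  3   | cooking | pilot | tea | rabbit
  4   | gardening | chef | juice | cat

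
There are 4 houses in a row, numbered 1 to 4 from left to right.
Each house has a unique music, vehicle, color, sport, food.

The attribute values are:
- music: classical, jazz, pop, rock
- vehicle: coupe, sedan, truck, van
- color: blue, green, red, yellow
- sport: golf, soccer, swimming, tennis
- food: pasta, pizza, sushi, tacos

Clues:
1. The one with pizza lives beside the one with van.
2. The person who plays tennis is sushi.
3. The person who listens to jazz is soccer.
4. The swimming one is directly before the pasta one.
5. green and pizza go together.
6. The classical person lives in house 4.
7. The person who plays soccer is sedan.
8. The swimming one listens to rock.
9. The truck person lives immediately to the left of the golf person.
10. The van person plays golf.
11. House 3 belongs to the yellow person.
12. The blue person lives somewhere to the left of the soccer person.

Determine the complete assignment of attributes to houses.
Solution:

House | Music | Vehicle | Color | Sport | Food
----------------------------------------------
  1   | rock | truck | green | swimming | pizza
  2   | pop | van | blue | golf | pasta
  3   | jazz | sedan | yellow | soccer | tacos
  4   | classical | coupe | red | tennis | sushi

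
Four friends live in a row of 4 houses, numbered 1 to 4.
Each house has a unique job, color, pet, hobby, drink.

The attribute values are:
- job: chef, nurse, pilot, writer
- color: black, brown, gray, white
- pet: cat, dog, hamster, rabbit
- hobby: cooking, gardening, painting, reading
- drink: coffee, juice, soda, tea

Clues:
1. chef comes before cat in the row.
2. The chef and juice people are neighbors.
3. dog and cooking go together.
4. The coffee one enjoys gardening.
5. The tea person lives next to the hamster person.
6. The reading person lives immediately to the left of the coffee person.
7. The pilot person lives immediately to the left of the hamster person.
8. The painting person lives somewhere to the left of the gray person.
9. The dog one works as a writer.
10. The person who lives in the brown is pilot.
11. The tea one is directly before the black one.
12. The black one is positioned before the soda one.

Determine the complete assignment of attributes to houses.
Solution:

House | Job | Color | Pet | Hobby | Drink
-----------------------------------------
  1   | pilot | brown | rabbit | reading | tea
  2   | chef | black | hamster | gardening | coffee
  3   | nurse | white | cat | painting | juice
  4   | writer | gray | dog | cooking | soda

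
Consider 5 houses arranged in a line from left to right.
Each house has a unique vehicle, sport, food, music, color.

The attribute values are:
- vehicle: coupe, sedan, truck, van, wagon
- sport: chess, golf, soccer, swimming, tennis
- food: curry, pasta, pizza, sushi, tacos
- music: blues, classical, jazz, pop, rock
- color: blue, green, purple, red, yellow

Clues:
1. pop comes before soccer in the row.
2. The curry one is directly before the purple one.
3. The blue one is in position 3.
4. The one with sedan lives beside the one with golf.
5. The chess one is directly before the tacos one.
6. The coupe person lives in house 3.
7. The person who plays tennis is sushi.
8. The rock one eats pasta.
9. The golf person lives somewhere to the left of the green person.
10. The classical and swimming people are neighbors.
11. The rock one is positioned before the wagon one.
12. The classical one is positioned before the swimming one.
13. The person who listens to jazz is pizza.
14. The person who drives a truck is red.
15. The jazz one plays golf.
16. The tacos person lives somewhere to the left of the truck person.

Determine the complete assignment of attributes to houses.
Solution:

House | Vehicle | Sport | Food | Music | Color
----------------------------------------------
  1   | van | chess | curry | classical | yellow
  2   | sedan | swimming | tacos | pop | purple
  3   | coupe | golf | pizza | jazz | blue
  4   | truck | soccer | pasta | rock | red
  5   | wagon | tennis | sushi | blues | green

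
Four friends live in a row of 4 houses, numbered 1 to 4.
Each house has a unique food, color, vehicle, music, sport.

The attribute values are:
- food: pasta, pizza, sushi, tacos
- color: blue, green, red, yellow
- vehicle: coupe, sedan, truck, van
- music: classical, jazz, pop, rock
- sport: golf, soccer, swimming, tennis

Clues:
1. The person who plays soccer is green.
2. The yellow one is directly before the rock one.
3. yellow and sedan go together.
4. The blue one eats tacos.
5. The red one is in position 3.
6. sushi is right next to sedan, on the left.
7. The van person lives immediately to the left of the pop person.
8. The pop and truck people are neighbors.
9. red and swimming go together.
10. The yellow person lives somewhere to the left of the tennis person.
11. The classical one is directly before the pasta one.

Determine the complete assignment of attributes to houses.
Solution:

House | Food | Color | Vehicle | Music | Sport
----------------------------------------------
  1   | sushi | green | van | classical | soccer
  2   | pasta | yellow | sedan | pop | golf
  3   | pizza | red | truck | rock | swimming
  4   | tacos | blue | coupe | jazz | tennis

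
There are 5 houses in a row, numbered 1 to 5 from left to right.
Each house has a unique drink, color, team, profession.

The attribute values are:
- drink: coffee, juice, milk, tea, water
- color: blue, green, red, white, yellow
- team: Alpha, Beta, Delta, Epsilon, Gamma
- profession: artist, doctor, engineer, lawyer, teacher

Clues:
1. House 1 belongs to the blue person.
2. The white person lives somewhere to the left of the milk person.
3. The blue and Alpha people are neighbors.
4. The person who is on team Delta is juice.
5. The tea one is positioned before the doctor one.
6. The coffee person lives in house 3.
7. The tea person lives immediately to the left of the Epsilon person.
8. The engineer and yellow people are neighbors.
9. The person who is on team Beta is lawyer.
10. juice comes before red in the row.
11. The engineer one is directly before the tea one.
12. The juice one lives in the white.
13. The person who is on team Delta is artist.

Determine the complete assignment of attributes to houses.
Solution:

House | Drink | Color | Team | Profession
-----------------------------------------
  1   | water | blue | Gamma | engineer
  2   | tea | yellow | Alpha | teacher
  3   | coffee | green | Epsilon | doctor
  4   | juice | white | Delta | artist
  5   | milk | red | Beta | lawyer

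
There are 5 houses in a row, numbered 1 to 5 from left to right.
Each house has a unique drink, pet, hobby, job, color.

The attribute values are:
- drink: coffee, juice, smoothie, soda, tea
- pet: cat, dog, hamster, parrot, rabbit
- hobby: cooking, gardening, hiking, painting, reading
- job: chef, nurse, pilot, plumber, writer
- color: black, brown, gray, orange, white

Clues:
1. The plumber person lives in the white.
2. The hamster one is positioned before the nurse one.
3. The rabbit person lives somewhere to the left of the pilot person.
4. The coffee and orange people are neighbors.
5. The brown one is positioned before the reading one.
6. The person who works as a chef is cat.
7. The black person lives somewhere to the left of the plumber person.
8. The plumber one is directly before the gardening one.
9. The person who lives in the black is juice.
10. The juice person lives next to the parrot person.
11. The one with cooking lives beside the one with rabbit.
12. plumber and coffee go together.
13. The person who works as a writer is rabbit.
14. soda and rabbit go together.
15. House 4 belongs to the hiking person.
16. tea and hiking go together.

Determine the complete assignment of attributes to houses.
Solution:

House | Drink | Pet | Hobby | Job | Color
-----------------------------------------
  1   | juice | cat | painting | chef | black
  2   | coffee | parrot | cooking | plumber | white
  3   | soda | rabbit | gardening | writer | orange
  4   | tea | hamster | hiking | pilot | brown
  5   | smoothie | dog | reading | nurse | gray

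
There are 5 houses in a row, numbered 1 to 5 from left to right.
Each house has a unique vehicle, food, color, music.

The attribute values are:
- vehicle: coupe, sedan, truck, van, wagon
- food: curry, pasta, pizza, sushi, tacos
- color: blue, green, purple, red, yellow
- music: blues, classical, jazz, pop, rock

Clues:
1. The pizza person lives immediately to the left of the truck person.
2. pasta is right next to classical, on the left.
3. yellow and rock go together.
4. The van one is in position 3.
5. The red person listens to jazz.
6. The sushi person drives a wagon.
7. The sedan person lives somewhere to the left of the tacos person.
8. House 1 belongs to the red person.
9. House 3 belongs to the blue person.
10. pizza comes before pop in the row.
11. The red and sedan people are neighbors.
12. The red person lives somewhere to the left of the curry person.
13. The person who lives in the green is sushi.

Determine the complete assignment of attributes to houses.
Solution:

House | Vehicle | Food | Color | Music
--------------------------------------
  1   | coupe | pasta | red | jazz
  2   | sedan | curry | purple | classical
  3   | van | pizza | blue | blues
  4   | truck | tacos | yellow | rock
  5   | wagon | sushi | green | pop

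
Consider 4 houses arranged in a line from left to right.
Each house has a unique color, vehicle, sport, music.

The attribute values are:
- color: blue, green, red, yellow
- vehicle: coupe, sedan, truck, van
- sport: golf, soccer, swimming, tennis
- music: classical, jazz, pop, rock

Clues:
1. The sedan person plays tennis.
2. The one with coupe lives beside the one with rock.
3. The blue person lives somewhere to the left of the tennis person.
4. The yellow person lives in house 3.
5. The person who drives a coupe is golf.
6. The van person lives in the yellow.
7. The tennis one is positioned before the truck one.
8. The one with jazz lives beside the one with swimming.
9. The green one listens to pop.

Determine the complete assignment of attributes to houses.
Solution:

House | Color | Vehicle | Sport | Music
---------------------------------------
  1   | blue | coupe | golf | classical
  2   | red | sedan | tennis | rock
  3   | yellow | van | soccer | jazz
  4   | green | truck | swimming | pop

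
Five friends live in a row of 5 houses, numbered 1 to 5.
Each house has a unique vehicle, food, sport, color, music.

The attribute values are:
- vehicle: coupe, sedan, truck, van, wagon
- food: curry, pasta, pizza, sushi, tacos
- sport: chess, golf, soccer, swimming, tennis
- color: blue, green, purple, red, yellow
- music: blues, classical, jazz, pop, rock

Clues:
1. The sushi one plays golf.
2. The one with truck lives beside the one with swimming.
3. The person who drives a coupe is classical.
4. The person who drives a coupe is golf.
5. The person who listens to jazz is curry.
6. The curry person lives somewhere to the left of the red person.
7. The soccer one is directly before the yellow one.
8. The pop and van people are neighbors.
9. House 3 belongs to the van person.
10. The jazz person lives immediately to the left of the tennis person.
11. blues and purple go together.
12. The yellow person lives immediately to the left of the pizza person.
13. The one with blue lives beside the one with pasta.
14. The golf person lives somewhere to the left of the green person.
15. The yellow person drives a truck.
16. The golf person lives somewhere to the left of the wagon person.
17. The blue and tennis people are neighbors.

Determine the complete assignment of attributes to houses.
Solution:

House | Vehicle | Food | Sport | Color | Music
----------------------------------------------
  1   | sedan | curry | soccer | blue | jazz
  2   | truck | pasta | tennis | yellow | pop
  3   | van | pizza | swimming | purple | blues
  4   | coupe | sushi | golf | red | classical
  5   | wagon | tacos | chess | green | rock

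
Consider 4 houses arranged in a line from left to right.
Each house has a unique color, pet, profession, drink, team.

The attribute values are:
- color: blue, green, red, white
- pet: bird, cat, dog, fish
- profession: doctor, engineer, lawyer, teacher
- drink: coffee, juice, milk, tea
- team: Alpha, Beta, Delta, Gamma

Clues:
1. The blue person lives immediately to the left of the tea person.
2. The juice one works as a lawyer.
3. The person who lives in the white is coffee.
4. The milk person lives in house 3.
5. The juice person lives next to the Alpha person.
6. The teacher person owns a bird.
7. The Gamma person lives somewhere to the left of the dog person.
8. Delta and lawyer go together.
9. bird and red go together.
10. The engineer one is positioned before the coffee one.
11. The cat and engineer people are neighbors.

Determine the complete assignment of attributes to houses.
Solution:

House | Color | Pet | Profession | Drink | Team
-----------------------------------------------
  1   | blue | cat | lawyer | juice | Delta
  2   | green | fish | engineer | tea | Alpha
  3   | red | bird | teacher | milk | Gamma
  4   | white | dog | doctor | coffee | Beta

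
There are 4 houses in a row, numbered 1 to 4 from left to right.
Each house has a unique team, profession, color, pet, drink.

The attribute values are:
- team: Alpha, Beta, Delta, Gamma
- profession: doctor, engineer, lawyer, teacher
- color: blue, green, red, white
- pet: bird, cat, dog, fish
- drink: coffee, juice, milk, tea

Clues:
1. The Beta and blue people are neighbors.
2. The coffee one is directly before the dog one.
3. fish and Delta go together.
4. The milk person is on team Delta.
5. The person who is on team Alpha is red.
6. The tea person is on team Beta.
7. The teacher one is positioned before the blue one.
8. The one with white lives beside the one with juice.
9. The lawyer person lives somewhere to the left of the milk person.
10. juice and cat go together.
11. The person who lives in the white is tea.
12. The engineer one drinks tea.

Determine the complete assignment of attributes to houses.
Solution:

House | Team | Profession | Color | Pet | Drink
-----------------------------------------------
  1   | Alpha | teacher | red | bird | coffee
  2   | Beta | engineer | white | dog | tea
  3   | Gamma | lawyer | blue | cat | juice
  4   | Delta | doctor | green | fish | milk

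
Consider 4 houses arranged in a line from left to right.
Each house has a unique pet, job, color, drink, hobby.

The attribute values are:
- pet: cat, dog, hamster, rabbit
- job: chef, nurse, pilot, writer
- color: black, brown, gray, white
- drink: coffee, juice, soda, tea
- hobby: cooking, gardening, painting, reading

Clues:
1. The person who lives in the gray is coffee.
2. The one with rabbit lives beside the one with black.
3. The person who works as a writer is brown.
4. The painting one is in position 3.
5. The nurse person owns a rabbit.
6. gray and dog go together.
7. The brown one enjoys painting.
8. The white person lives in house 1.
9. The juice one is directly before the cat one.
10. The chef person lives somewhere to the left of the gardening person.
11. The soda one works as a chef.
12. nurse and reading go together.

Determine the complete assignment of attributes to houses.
Solution:

House | Pet | Job | Color | Drink | Hobby
-----------------------------------------
  1   | rabbit | nurse | white | juice | reading
  2   | cat | chef | black | soda | cooking
  3   | hamster | writer | brown | tea | painting
  4   | dog | pilot | gray | coffee | gardening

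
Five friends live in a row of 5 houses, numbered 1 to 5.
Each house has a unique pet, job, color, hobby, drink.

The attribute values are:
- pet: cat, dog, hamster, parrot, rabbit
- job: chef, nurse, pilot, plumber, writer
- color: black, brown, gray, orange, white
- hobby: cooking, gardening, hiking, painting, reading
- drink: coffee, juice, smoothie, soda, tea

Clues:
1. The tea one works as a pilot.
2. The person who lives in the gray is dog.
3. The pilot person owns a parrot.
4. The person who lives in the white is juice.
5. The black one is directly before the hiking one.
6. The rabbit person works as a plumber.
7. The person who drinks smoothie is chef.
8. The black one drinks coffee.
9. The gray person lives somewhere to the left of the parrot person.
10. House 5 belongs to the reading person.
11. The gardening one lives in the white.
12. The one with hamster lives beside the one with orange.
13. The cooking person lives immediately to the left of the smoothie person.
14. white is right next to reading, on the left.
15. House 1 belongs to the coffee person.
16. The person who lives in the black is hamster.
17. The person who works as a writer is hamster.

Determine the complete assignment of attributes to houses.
Solution:

House | Pet | Job | Color | Hobby | Drink
-----------------------------------------
  1   | hamster | writer | black | cooking | coffee
  2   | cat | chef | orange | hiking | smoothie
  3   | dog | nurse | gray | painting | soda
  4   | rabbit | plumber | white | gardening | juice
  5   | parrot | pilot | brown | reading | tea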